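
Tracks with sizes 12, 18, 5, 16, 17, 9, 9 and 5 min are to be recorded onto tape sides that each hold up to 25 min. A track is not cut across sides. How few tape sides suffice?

4

Total = 18 + 17 + 16 + 12 + 9 + 9 + 5 + 5 = 91 min.
Lower bound: ⌈91/25⌉ = 4 tape sides.
A packing using 4 tape sides:
  side 1: 18 + 5 = 23
  side 2: 17 + 5 = 22
  side 3: 16 + 9 = 25
  side 4: 12 + 9 = 21
This matches the lower bound, so 4 is optimal.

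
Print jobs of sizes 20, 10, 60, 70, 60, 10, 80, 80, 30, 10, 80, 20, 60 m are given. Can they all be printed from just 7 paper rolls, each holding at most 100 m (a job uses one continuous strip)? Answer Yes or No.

A valid assignment using 7 paper rolls:
  roll 1: 80 + 20 = 100
  roll 2: 80 + 20 = 100
  roll 3: 80 + 10 + 10 = 100
  roll 4: 70 + 30 = 100
  roll 5: 60 + 10 = 70
  roll 6: 60 = 60
  roll 7: 60 = 60
Every load is within 100 m, so 7 paper rolls suffice.

Yes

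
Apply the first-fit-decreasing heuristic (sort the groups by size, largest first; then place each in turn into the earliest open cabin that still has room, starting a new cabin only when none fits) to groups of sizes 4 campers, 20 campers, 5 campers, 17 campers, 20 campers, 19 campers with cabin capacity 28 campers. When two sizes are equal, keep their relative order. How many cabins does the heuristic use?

Sorted descending: 20, 20, 19, 17, 5, 4.
  20 → cabin 1 (new)  [load 20/28]
  20 → cabin 2 (new)  [load 20/28]
  19 → cabin 3 (new)  [load 19/28]
  17 → cabin 4 (new)  [load 17/28]
  5 → cabin 1  [load 25/28]
  4 → cabin 2  [load 24/28]
4 cabins opened.

4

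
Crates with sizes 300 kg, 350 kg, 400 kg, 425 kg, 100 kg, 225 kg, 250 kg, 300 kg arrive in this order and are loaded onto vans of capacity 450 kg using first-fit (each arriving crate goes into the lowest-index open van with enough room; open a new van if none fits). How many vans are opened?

7

  300 → van 1 (new)  [load 300/450]
  350 → van 2 (new)  [load 350/450]
  400 → van 3 (new)  [load 400/450]
  425 → van 4 (new)  [load 425/450]
  100 → van 1  [load 400/450]
  225 → van 5 (new)  [load 225/450]
  250 → van 6 (new)  [load 250/450]
  300 → van 7 (new)  [load 300/450]
7 vans opened.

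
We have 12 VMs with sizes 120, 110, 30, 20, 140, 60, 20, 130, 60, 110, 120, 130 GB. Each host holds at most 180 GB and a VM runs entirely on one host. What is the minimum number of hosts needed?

7

Total = 140 + 130 + 130 + 120 + 120 + 110 + 110 + 60 + 60 + 30 + 20 + 20 = 1050 GB.
Lower bound: ⌈1050/180⌉ = 6 hosts.
Also, 7 VMs each exceed 90 GB, and no two of those can share a host, so at least 7 hosts are needed.
A packing using 7 hosts:
  host 1: 140 + 30 = 170
  host 2: 130 + 20 + 20 = 170
  host 3: 130 = 130
  host 4: 120 + 60 = 180
  host 5: 120 + 60 = 180
  host 6: 110 = 110
  host 7: 110 = 110
This matches the lower bound, so 7 is optimal.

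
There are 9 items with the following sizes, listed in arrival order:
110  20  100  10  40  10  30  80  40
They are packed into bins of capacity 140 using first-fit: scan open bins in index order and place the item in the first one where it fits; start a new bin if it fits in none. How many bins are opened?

4

  110 → bin 1 (new)  [load 110/140]
  20 → bin 1  [load 130/140]
  100 → bin 2 (new)  [load 100/140]
  10 → bin 1  [load 140/140]
  40 → bin 2  [load 140/140]
  10 → bin 3 (new)  [load 10/140]
  30 → bin 3  [load 40/140]
  80 → bin 3  [load 120/140]
  40 → bin 4 (new)  [load 40/140]
4 bins opened.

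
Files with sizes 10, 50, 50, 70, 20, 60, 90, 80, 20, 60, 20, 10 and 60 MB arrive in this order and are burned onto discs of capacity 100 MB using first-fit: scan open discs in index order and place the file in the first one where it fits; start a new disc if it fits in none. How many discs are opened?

  10 → disc 1 (new)  [load 10/100]
  50 → disc 1  [load 60/100]
  50 → disc 2 (new)  [load 50/100]
  70 → disc 3 (new)  [load 70/100]
  20 → disc 1  [load 80/100]
  60 → disc 4 (new)  [load 60/100]
  90 → disc 5 (new)  [load 90/100]
  80 → disc 6 (new)  [load 80/100]
  20 → disc 1  [load 100/100]
  60 → disc 7 (new)  [load 60/100]
  20 → disc 2  [load 70/100]
  10 → disc 2  [load 80/100]
  60 → disc 8 (new)  [load 60/100]
8 discs opened.

8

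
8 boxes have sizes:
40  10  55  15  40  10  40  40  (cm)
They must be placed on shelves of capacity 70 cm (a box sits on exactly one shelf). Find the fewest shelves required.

5

Total = 55 + 40 + 40 + 40 + 40 + 15 + 10 + 10 = 250 cm.
Lower bound: ⌈250/70⌉ = 4 shelves.
Also, 5 boxes each exceed 35 cm, and no two of those can share a shelf, so at least 5 shelves are needed.
A packing using 5 shelves:
  shelf 1: 55 + 15 = 70
  shelf 2: 40 + 10 + 10 = 60
  shelf 3: 40 = 40
  shelf 4: 40 = 40
  shelf 5: 40 = 40
This matches the lower bound, so 5 is optimal.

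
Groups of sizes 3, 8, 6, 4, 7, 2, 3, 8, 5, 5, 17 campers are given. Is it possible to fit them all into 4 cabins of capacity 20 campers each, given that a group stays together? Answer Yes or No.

Yes

A valid assignment using 4 cabins:
  cabin 1: 17 + 3 = 20
  cabin 2: 8 + 8 + 4 = 20
  cabin 3: 7 + 6 + 5 + 2 = 20
  cabin 4: 5 + 3 = 8
Every load is within 20 campers, so 4 cabins suffice.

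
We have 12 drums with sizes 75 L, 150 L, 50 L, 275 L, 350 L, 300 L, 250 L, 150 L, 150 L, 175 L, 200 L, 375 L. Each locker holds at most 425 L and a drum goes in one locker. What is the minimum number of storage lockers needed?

Total = 375 + 350 + 300 + 275 + 250 + 200 + 175 + 150 + 150 + 150 + 75 + 50 = 2500 L.
Lower bound: ⌈2500/425⌉ = 6 storage lockers.
A packing using 7 storage lockers:
  locker 1: 375 + 50 = 425
  locker 2: 350 + 75 = 425
  locker 3: 300 = 300
  locker 4: 275 + 150 = 425
  locker 5: 250 + 175 = 425
  locker 6: 200 + 150 = 350
  locker 7: 150 = 150
No arrangement into 6 storage lockers stays within capacity, so 7 is optimal.

7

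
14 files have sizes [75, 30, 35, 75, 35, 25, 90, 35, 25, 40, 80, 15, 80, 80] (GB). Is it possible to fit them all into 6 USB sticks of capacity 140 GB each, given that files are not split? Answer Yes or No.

Yes

A valid assignment using 6 USB sticks:
  USB stick 1: 90 + 40 = 130
  USB stick 2: 80 + 35 + 25 = 140
  USB stick 3: 80 + 35 + 25 = 140
  USB stick 4: 80 + 35 + 15 = 130
  USB stick 5: 75 + 30 = 105
  USB stick 6: 75 = 75
Every load is within 140 GB, so 6 USB sticks suffice.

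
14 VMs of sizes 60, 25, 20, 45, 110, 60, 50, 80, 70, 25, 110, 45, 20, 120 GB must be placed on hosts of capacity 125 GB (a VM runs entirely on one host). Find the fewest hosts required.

Total = 120 + 110 + 110 + 80 + 70 + 60 + 60 + 50 + 45 + 45 + 25 + 25 + 20 + 20 = 840 GB.
Lower bound: ⌈840/125⌉ = 7 hosts.
A packing using 8 hosts:
  host 1: 120 = 120
  host 2: 110 = 110
  host 3: 110 = 110
  host 4: 80 + 45 = 125
  host 5: 70 + 50 = 120
  host 6: 60 + 60 = 120
  host 7: 45 + 25 + 25 + 20 = 115
  host 8: 20 = 20
No arrangement into 7 hosts stays within capacity, so 8 is optimal.

8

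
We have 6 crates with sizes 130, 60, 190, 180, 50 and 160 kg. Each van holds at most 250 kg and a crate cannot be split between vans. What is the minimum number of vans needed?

4

Total = 190 + 180 + 160 + 130 + 60 + 50 = 770 kg.
Lower bound: ⌈770/250⌉ = 4 vans.
A packing using 4 vans:
  van 1: 190 + 60 = 250
  van 2: 180 + 50 = 230
  van 3: 160 = 160
  van 4: 130 = 130
This matches the lower bound, so 4 is optimal.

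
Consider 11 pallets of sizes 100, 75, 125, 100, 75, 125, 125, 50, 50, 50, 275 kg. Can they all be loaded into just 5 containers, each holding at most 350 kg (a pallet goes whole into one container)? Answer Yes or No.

Yes

A valid assignment using 4 containers:
  container 1: 275 + 75 = 350
  container 2: 125 + 125 + 100 = 350
  container 3: 125 + 100 + 75 + 50 = 350
  container 4: 50 + 50 = 100
That uses only 4 ≤ 5, so 5 containers are enough.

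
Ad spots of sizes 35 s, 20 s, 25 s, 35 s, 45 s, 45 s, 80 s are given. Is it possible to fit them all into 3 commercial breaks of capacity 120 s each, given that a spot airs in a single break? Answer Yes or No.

A valid assignment using 3 commercial breaks:
  break 1: 80 + 35 = 115
  break 2: 45 + 45 + 25 = 115
  break 3: 35 + 20 = 55
Every load is within 120 s, so 3 commercial breaks suffice.

Yes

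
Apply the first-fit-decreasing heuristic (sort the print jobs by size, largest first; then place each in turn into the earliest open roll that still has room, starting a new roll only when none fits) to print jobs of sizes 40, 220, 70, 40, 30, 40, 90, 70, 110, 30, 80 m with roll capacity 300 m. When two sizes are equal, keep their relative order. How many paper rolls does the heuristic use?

Sorted descending: 220, 110, 90, 80, 70, 70, 40, 40, 40, 30, 30.
  220 → roll 1 (new)  [load 220/300]
  110 → roll 2 (new)  [load 110/300]
  90 → roll 2  [load 200/300]
  80 → roll 1  [load 300/300]
  70 → roll 2  [load 270/300]
  70 → roll 3 (new)  [load 70/300]
  40 → roll 3  [load 110/300]
  40 → roll 3  [load 150/300]
  40 → roll 3  [load 190/300]
  30 → roll 2  [load 300/300]
  30 → roll 3  [load 220/300]
3 paper rolls opened.

3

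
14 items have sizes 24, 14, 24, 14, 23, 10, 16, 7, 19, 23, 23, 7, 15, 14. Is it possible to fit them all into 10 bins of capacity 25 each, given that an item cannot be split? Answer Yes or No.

No

Total = 233; ⌈233/25⌉ = 10.
11 items each exceed half the capacity and cannot share a bin, forcing at least 11 bins.
At least 11 bins are required, but only 10 are allowed.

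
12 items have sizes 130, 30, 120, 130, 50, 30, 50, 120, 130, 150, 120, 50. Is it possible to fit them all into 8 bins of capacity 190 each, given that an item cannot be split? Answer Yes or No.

A valid assignment using 7 bins:
  bin 1: 150 + 30 = 180
  bin 2: 130 + 50 = 180
  bin 3: 130 + 50 = 180
  bin 4: 130 + 50 = 180
  bin 5: 120 + 30 = 150
  bin 6: 120 = 120
  bin 7: 120 = 120
That uses only 7 ≤ 8, so 8 bins are enough.

Yes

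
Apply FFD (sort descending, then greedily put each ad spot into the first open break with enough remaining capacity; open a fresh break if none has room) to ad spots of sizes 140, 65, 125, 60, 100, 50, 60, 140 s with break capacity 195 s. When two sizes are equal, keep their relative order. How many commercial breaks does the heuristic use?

Sorted descending: 140, 140, 125, 100, 65, 60, 60, 50.
  140 → break 1 (new)  [load 140/195]
  140 → break 2 (new)  [load 140/195]
  125 → break 3 (new)  [load 125/195]
  100 → break 4 (new)  [load 100/195]
  65 → break 3  [load 190/195]
  60 → break 4  [load 160/195]
  60 → break 5 (new)  [load 60/195]
  50 → break 1  [load 190/195]
5 commercial breaks opened.

5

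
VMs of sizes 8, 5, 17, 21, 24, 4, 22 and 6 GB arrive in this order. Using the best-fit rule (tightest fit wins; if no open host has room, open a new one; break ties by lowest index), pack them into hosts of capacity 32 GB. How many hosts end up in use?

  8 → host 1 (new)  [load 8/32]
  5 → host 1  [load 13/32]
  17 → host 1  [load 30/32]
  21 → host 2 (new)  [load 21/32]
  24 → host 3 (new)  [load 24/32]
  4 → host 3  [load 28/32]
  22 → host 4 (new)  [load 22/32]
  6 → host 4  [load 28/32]
4 hosts opened.

4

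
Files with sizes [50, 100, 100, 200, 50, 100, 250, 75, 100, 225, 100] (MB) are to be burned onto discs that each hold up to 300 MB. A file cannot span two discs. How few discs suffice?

5

Total = 250 + 225 + 200 + 100 + 100 + 100 + 100 + 100 + 75 + 50 + 50 = 1350 MB.
Lower bound: ⌈1350/300⌉ = 5 discs.
A packing using 5 discs:
  disc 1: 250 + 50 = 300
  disc 2: 225 + 75 = 300
  disc 3: 200 + 100 = 300
  disc 4: 100 + 100 + 100 = 300
  disc 5: 100 + 50 = 150
This matches the lower bound, so 5 is optimal.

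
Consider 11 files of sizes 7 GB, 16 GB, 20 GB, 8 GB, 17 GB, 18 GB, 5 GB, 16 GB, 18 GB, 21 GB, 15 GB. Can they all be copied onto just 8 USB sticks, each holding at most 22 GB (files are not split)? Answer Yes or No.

Total = 161 GB; ⌈161/22⌉ = 8.
The bound of 8 does not rule out 8, but exhaustive search shows no assignment into 8 USB sticks of capacity 22 GB exists — the minimum is 9.

No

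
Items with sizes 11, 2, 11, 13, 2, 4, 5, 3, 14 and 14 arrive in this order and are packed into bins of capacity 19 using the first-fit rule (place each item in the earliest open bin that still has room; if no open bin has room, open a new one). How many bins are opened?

5

  11 → bin 1 (new)  [load 11/19]
  2 → bin 1  [load 13/19]
  11 → bin 2 (new)  [load 11/19]
  13 → bin 3 (new)  [load 13/19]
  2 → bin 1  [load 15/19]
  4 → bin 1  [load 19/19]
  5 → bin 2  [load 16/19]
  3 → bin 2  [load 19/19]
  14 → bin 4 (new)  [load 14/19]
  14 → bin 5 (new)  [load 14/19]
5 bins opened.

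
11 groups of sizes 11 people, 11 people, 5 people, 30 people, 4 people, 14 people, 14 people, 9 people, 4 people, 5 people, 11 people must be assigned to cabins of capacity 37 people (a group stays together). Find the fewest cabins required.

4

Total = 30 + 14 + 14 + 11 + 11 + 11 + 9 + 5 + 5 + 4 + 4 = 118 people.
Lower bound: ⌈118/37⌉ = 4 cabins.
A packing using 4 cabins:
  cabin 1: 30 + 5 = 35
  cabin 2: 14 + 14 + 9 = 37
  cabin 3: 11 + 11 + 11 + 4 = 37
  cabin 4: 5 + 4 = 9
This matches the lower bound, so 4 is optimal.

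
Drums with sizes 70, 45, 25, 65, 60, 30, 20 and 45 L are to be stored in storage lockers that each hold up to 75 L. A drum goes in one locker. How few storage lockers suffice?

6

Total = 70 + 65 + 60 + 45 + 45 + 30 + 25 + 20 = 360 L.
Lower bound: ⌈360/75⌉ = 5 storage lockers.
A packing using 6 storage lockers:
  locker 1: 70 = 70
  locker 2: 65 = 65
  locker 3: 60 = 60
  locker 4: 45 + 30 = 75
  locker 5: 45 + 25 = 70
  locker 6: 20 = 20
No arrangement into 5 storage lockers stays within capacity, so 6 is optimal.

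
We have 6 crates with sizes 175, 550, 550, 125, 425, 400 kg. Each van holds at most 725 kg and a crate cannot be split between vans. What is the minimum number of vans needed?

Total = 550 + 550 + 425 + 400 + 175 + 125 = 2225 kg.
Lower bound: ⌈2225/725⌉ = 4 vans.
A packing using 4 vans:
  van 1: 550 + 175 = 725
  van 2: 550 + 125 = 675
  van 3: 425 = 425
  van 4: 400 = 400
This matches the lower bound, so 4 is optimal.

4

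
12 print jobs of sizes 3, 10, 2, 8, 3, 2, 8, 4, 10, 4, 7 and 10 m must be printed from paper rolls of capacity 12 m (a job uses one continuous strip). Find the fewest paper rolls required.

Total = 10 + 10 + 10 + 8 + 8 + 7 + 4 + 4 + 3 + 3 + 2 + 2 = 71 m.
Lower bound: ⌈71/12⌉ = 6 paper rolls.
A packing using 7 paper rolls:
  roll 1: 10 + 2 = 12
  roll 2: 10 + 2 = 12
  roll 3: 10 = 10
  roll 4: 8 + 4 = 12
  roll 5: 8 + 4 = 12
  roll 6: 7 + 3 = 10
  roll 7: 3 = 3
No arrangement into 6 paper rolls stays within capacity, so 7 is optimal.

7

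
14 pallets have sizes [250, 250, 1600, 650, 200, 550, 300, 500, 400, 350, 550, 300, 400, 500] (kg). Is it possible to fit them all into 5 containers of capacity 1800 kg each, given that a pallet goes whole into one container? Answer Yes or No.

A valid assignment using 4 containers:
  container 1: 1600 + 200 = 1800
  container 2: 650 + 550 + 550 = 1750
  container 3: 500 + 500 + 400 + 400 = 1800
  container 4: 350 + 300 + 300 + 250 + 250 = 1450
That uses only 4 ≤ 5, so 5 containers are enough.

Yes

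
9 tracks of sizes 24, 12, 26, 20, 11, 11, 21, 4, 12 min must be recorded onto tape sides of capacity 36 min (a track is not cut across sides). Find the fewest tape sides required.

Total = 26 + 24 + 21 + 20 + 12 + 12 + 11 + 11 + 4 = 141 min.
Lower bound: ⌈141/36⌉ = 4 tape sides.
A packing using 5 tape sides:
  side 1: 26 + 4 = 30
  side 2: 24 + 12 = 36
  side 3: 21 + 12 = 33
  side 4: 20 + 11 = 31
  side 5: 11 = 11
No arrangement into 4 tape sides stays within capacity, so 5 is optimal.

5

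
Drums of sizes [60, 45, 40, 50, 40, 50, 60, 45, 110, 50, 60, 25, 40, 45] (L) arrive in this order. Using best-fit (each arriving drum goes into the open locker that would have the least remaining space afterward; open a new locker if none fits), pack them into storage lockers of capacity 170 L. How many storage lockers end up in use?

  60 → locker 1 (new)  [load 60/170]
  45 → locker 1  [load 105/170]
  40 → locker 1  [load 145/170]
  50 → locker 2 (new)  [load 50/170]
  40 → locker 2  [load 90/170]
  50 → locker 2  [load 140/170]
  60 → locker 3 (new)  [load 60/170]
  45 → locker 3  [load 105/170]
  110 → locker 4 (new)  [load 110/170]
  50 → locker 4  [load 160/170]
  60 → locker 3  [load 165/170]
  25 → locker 1  [load 170/170]
  40 → locker 5 (new)  [load 40/170]
  45 → locker 5  [load 85/170]
5 storage lockers opened.

5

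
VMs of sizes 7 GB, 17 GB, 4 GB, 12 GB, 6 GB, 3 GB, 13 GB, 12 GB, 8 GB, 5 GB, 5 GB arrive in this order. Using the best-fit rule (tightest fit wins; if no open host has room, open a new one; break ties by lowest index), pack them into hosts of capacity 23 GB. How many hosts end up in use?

  7 → host 1 (new)  [load 7/23]
  17 → host 2 (new)  [load 17/23]
  4 → host 2  [load 21/23]
  12 → host 1  [load 19/23]
  6 → host 3 (new)  [load 6/23]
  3 → host 1  [load 22/23]
  13 → host 3  [load 19/23]
  12 → host 4 (new)  [load 12/23]
  8 → host 4  [load 20/23]
  5 → host 5 (new)  [load 5/23]
  5 → host 5  [load 10/23]
5 hosts opened.

5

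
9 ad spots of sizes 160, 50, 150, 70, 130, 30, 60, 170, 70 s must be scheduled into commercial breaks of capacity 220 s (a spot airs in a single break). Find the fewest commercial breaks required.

Total = 170 + 160 + 150 + 130 + 70 + 70 + 60 + 50 + 30 = 890 s.
Lower bound: ⌈890/220⌉ = 5 commercial breaks.
A packing using 5 commercial breaks:
  break 1: 170 + 50 = 220
  break 2: 160 + 60 = 220
  break 3: 150 + 70 = 220
  break 4: 130 + 70 = 200
  break 5: 30 = 30
This matches the lower bound, so 5 is optimal.

5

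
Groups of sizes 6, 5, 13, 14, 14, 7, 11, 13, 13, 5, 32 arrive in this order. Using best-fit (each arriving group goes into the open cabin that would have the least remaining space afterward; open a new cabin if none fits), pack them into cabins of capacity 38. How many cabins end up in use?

  6 → cabin 1 (new)  [load 6/38]
  5 → cabin 1  [load 11/38]
  13 → cabin 1  [load 24/38]
  14 → cabin 1  [load 38/38]
  14 → cabin 2 (new)  [load 14/38]
  7 → cabin 2  [load 21/38]
  11 → cabin 2  [load 32/38]
  13 → cabin 3 (new)  [load 13/38]
  13 → cabin 3  [load 26/38]
  5 → cabin 2  [load 37/38]
  32 → cabin 4 (new)  [load 32/38]
4 cabins opened.

4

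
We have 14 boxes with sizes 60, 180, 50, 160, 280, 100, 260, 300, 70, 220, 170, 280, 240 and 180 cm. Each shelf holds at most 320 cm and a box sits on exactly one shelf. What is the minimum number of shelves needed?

10

Total = 300 + 280 + 280 + 260 + 240 + 220 + 180 + 180 + 170 + 160 + 100 + 70 + 60 + 50 = 2550 cm.
Lower bound: ⌈2550/320⌉ = 8 shelves.
Also, 9 boxes each exceed 160 cm, and no two of those can share a shelf, so at least 9 shelves are needed.
A packing using 10 shelves:
  shelf 1: 300 = 300
  shelf 2: 280 = 280
  shelf 3: 280 = 280
  shelf 4: 260 + 60 = 320
  shelf 5: 240 + 70 = 310
  shelf 6: 220 + 100 = 320
  shelf 7: 180 + 50 = 230
  shelf 8: 180 = 180
  shelf 9: 170 = 170
  shelf 10: 160 = 160
No arrangement into 9 shelves stays within capacity, so 10 is optimal.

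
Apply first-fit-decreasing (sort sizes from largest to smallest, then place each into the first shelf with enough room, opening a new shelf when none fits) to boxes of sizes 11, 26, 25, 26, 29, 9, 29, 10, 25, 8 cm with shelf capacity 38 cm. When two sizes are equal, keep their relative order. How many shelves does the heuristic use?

Sorted descending: 29, 29, 26, 26, 25, 25, 11, 10, 9, 8.
  29 → shelf 1 (new)  [load 29/38]
  29 → shelf 2 (new)  [load 29/38]
  26 → shelf 3 (new)  [load 26/38]
  26 → shelf 4 (new)  [load 26/38]
  25 → shelf 5 (new)  [load 25/38]
  25 → shelf 6 (new)  [load 25/38]
  11 → shelf 3  [load 37/38]
  10 → shelf 4  [load 36/38]
  9 → shelf 1  [load 38/38]
  8 → shelf 2  [load 37/38]
6 shelves opened.

6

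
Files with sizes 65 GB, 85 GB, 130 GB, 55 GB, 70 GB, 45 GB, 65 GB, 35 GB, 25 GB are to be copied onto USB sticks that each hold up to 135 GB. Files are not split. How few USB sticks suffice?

Total = 130 + 85 + 70 + 65 + 65 + 55 + 45 + 35 + 25 = 575 GB.
Lower bound: ⌈575/135⌉ = 5 USB sticks.
A packing using 5 USB sticks:
  USB stick 1: 130 = 130
  USB stick 2: 85 + 45 = 130
  USB stick 3: 70 + 65 = 135
  USB stick 4: 65 + 55 = 120
  USB stick 5: 35 + 25 = 60
This matches the lower bound, so 5 is optimal.

5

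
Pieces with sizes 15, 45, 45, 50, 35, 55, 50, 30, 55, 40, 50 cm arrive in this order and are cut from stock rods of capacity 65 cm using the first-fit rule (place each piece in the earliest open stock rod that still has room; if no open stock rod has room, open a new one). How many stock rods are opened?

9

  15 → stock rod 1 (new)  [load 15/65]
  45 → stock rod 1  [load 60/65]
  45 → stock rod 2 (new)  [load 45/65]
  50 → stock rod 3 (new)  [load 50/65]
  35 → stock rod 4 (new)  [load 35/65]
  55 → stock rod 5 (new)  [load 55/65]
  50 → stock rod 6 (new)  [load 50/65]
  30 → stock rod 4  [load 65/65]
  55 → stock rod 7 (new)  [load 55/65]
  40 → stock rod 8 (new)  [load 40/65]
  50 → stock rod 9 (new)  [load 50/65]
9 stock rods opened.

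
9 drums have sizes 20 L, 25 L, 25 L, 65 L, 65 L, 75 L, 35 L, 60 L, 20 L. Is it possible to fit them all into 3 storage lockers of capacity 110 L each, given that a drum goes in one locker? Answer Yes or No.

Total = 390 L; ⌈390/110⌉ = 4.
At least 4 storage lockers are required, but only 3 are allowed.

No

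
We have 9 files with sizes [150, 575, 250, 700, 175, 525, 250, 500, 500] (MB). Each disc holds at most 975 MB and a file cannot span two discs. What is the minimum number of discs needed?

Total = 700 + 575 + 525 + 500 + 500 + 250 + 250 + 175 + 150 = 3625 MB.
Lower bound: ⌈3625/975⌉ = 4 discs.
Also, 5 files each exceed 975/2 MB, and no two of those can share a disc, so at least 5 discs are needed.
A packing using 5 discs:
  disc 1: 700 + 250 = 950
  disc 2: 575 + 250 + 150 = 975
  disc 3: 525 + 175 = 700
  disc 4: 500 = 500
  disc 5: 500 = 500
This matches the lower bound, so 5 is optimal.

5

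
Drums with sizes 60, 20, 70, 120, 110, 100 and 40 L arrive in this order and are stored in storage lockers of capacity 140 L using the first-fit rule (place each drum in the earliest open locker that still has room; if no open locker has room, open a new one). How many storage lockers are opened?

  60 → locker 1 (new)  [load 60/140]
  20 → locker 1  [load 80/140]
  70 → locker 2 (new)  [load 70/140]
  120 → locker 3 (new)  [load 120/140]
  110 → locker 4 (new)  [load 110/140]
  100 → locker 5 (new)  [load 100/140]
  40 → locker 1  [load 120/140]
5 storage lockers opened.

5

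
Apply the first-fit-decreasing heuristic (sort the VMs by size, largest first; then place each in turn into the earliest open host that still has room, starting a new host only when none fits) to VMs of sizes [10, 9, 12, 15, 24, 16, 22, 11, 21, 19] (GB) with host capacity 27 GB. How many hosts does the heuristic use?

Sorted descending: 24, 22, 21, 19, 16, 15, 12, 11, 10, 9.
  24 → host 1 (new)  [load 24/27]
  22 → host 2 (new)  [load 22/27]
  21 → host 3 (new)  [load 21/27]
  19 → host 4 (new)  [load 19/27]
  16 → host 5 (new)  [load 16/27]
  15 → host 6 (new)  [load 15/27]
  12 → host 6  [load 27/27]
  11 → host 5  [load 27/27]
  10 → host 7 (new)  [load 10/27]
  9 → host 7  [load 19/27]
7 hosts opened.

7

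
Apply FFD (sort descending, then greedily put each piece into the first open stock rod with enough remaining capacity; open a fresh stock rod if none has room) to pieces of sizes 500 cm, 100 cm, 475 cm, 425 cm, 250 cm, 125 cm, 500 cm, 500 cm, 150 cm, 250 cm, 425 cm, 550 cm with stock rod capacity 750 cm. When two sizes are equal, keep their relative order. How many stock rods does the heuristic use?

7

Sorted descending: 550, 500, 500, 500, 475, 425, 425, 250, 250, 150, 125, 100.
  550 → stock rod 1 (new)  [load 550/750]
  500 → stock rod 2 (new)  [load 500/750]
  500 → stock rod 3 (new)  [load 500/750]
  500 → stock rod 4 (new)  [load 500/750]
  475 → stock rod 5 (new)  [load 475/750]
  425 → stock rod 6 (new)  [load 425/750]
  425 → stock rod 7 (new)  [load 425/750]
  250 → stock rod 2  [load 750/750]
  250 → stock rod 3  [load 750/750]
  150 → stock rod 1  [load 700/750]
  125 → stock rod 4  [load 625/750]
  100 → stock rod 4  [load 725/750]
7 stock rods opened.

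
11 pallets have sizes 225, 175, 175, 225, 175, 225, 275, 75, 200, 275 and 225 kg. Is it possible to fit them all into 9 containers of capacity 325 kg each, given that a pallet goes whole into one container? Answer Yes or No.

Total = 2250 kg; ⌈2250/325⌉ = 7.
10 pallets each exceed half the capacity and cannot share a container, forcing at least 10 containers.
At least 10 containers are required, but only 9 are allowed.

No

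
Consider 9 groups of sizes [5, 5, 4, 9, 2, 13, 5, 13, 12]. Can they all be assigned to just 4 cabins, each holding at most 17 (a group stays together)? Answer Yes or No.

No

Total = 68; ⌈68/17⌉ = 4.
The bound of 4 does not rule out 4, but exhaustive search shows no assignment into 4 cabins of capacity 17 exists — the minimum is 5.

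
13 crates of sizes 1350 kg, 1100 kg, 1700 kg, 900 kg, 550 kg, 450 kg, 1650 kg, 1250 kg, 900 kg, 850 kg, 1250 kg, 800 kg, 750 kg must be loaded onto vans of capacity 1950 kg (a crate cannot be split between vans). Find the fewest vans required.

Total = 1700 + 1650 + 1350 + 1250 + 1250 + 1100 + 900 + 900 + 850 + 800 + 750 + 550 + 450 = 13500 kg.
Lower bound: ⌈13500/1950⌉ = 7 vans.
A packing using 8 vans:
  van 1: 1700 = 1700
  van 2: 1650 = 1650
  van 3: 1350 + 550 = 1900
  van 4: 1250 + 450 = 1700
  van 5: 1250 = 1250
  van 6: 1100 + 850 = 1950
  van 7: 900 + 900 = 1800
  van 8: 800 + 750 = 1550
No arrangement into 7 vans stays within capacity, so 8 is optimal.

8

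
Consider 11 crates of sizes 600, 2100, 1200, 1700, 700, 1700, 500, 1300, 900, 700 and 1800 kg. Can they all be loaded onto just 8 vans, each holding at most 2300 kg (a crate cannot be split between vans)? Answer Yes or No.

A valid assignment using 7 vans:
  van 1: 2100 = 2100
  van 2: 1800 + 500 = 2300
  van 3: 1700 + 600 = 2300
  van 4: 1700 = 1700
  van 5: 1300 + 900 = 2200
  van 6: 1200 + 700 = 1900
  van 7: 700 = 700
That uses only 7 ≤ 8, so 8 vans are enough.

Yes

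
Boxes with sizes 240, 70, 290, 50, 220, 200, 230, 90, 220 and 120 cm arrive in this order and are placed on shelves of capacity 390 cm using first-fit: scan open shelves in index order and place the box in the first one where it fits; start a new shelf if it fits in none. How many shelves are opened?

  240 → shelf 1 (new)  [load 240/390]
  70 → shelf 1  [load 310/390]
  290 → shelf 2 (new)  [load 290/390]
  50 → shelf 1  [load 360/390]
  220 → shelf 3 (new)  [load 220/390]
  200 → shelf 4 (new)  [load 200/390]
  230 → shelf 5 (new)  [load 230/390]
  90 → shelf 2  [load 380/390]
  220 → shelf 6 (new)  [load 220/390]
  120 → shelf 3  [load 340/390]
6 shelves opened.

6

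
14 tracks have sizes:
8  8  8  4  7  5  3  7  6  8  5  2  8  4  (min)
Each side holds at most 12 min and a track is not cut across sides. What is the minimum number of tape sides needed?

Total = 8 + 8 + 8 + 8 + 8 + 7 + 7 + 6 + 5 + 5 + 4 + 4 + 3 + 2 = 83 min.
Lower bound: ⌈83/12⌉ = 7 tape sides.
A packing using 8 tape sides:
  side 1: 8 + 4 = 12
  side 2: 8 + 4 = 12
  side 3: 8 + 3 = 11
  side 4: 8 + 2 = 10
  side 5: 8 = 8
  side 6: 7 + 5 = 12
  side 7: 7 + 5 = 12
  side 8: 6 = 6
No arrangement into 7 tape sides stays within capacity, so 8 is optimal.

8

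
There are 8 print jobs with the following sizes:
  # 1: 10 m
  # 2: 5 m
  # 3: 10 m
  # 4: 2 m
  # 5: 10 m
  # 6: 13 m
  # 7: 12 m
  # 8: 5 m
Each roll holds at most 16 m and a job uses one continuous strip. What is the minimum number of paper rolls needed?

Total = 13 + 12 + 10 + 10 + 10 + 5 + 5 + 2 = 67 m.
Lower bound: ⌈67/16⌉ = 5 paper rolls.
A packing using 5 paper rolls:
  roll 1: 13 + 2 = 15
  roll 2: 12 = 12
  roll 3: 10 + 5 = 15
  roll 4: 10 + 5 = 15
  roll 5: 10 = 10
This matches the lower bound, so 5 is optimal.

5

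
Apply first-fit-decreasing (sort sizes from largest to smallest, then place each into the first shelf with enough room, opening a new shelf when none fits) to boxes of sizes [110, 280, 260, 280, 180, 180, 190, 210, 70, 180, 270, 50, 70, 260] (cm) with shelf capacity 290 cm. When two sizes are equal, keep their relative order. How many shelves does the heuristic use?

10

Sorted descending: 280, 280, 270, 260, 260, 210, 190, 180, 180, 180, 110, 70, 70, 50.
  280 → shelf 1 (new)  [load 280/290]
  280 → shelf 2 (new)  [load 280/290]
  270 → shelf 3 (new)  [load 270/290]
  260 → shelf 4 (new)  [load 260/290]
  260 → shelf 5 (new)  [load 260/290]
  210 → shelf 6 (new)  [load 210/290]
  190 → shelf 7 (new)  [load 190/290]
  180 → shelf 8 (new)  [load 180/290]
  180 → shelf 9 (new)  [load 180/290]
  180 → shelf 10 (new)  [load 180/290]
  110 → shelf 8  [load 290/290]
  70 → shelf 6  [load 280/290]
  70 → shelf 7  [load 260/290]
  50 → shelf 9  [load 230/290]
10 shelves opened.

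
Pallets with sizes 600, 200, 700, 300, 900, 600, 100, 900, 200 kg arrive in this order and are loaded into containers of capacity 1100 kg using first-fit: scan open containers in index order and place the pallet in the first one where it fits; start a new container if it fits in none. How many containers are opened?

5

  600 → container 1 (new)  [load 600/1100]
  200 → container 1  [load 800/1100]
  700 → container 2 (new)  [load 700/1100]
  300 → container 1  [load 1100/1100]
  900 → container 3 (new)  [load 900/1100]
  600 → container 4 (new)  [load 600/1100]
  100 → container 2  [load 800/1100]
  900 → container 5 (new)  [load 900/1100]
  200 → container 2  [load 1000/1100]
5 containers opened.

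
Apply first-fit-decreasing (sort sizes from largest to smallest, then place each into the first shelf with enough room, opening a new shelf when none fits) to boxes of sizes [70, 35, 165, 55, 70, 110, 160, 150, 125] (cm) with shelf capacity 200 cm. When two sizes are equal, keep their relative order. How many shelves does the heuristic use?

Sorted descending: 165, 160, 150, 125, 110, 70, 70, 55, 35.
  165 → shelf 1 (new)  [load 165/200]
  160 → shelf 2 (new)  [load 160/200]
  150 → shelf 3 (new)  [load 150/200]
  125 → shelf 4 (new)  [load 125/200]
  110 → shelf 5 (new)  [load 110/200]
  70 → shelf 4  [load 195/200]
  70 → shelf 5  [load 180/200]
  55 → shelf 6 (new)  [load 55/200]
  35 → shelf 1  [load 200/200]
6 shelves opened.

6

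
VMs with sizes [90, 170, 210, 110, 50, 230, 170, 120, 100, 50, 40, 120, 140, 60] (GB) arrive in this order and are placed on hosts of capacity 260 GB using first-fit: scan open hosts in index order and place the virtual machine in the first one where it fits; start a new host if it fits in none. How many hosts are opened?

7

  90 → host 1 (new)  [load 90/260]
  170 → host 1  [load 260/260]
  210 → host 2 (new)  [load 210/260]
  110 → host 3 (new)  [load 110/260]
  50 → host 2  [load 260/260]
  230 → host 4 (new)  [load 230/260]
  170 → host 5 (new)  [load 170/260]
  120 → host 3  [load 230/260]
  100 → host 6 (new)  [load 100/260]
  50 → host 5  [load 220/260]
  40 → host 5  [load 260/260]
  120 → host 6  [load 220/260]
  140 → host 7 (new)  [load 140/260]
  60 → host 7  [load 200/260]
7 hosts opened.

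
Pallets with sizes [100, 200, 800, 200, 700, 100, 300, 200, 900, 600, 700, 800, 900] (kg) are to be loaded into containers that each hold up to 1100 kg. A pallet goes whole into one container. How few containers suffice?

7

Total = 900 + 900 + 800 + 800 + 700 + 700 + 600 + 300 + 200 + 200 + 200 + 100 + 100 = 6500 kg.
Lower bound: ⌈6500/1100⌉ = 6 containers.
Also, 7 pallets each exceed 550 kg, and no two of those can share a container, so at least 7 containers are needed.
A packing using 7 containers:
  container 1: 900 + 200 = 1100
  container 2: 900 + 200 = 1100
  container 3: 800 + 300 = 1100
  container 4: 800 + 200 + 100 = 1100
  container 5: 700 + 100 = 800
  container 6: 700 = 700
  container 7: 600 = 600
This matches the lower bound, so 7 is optimal.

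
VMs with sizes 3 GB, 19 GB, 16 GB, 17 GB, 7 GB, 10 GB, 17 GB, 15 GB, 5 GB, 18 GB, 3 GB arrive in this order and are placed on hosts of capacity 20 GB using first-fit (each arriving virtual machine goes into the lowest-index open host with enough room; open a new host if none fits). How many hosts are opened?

7

  3 → host 1 (new)  [load 3/20]
  19 → host 2 (new)  [load 19/20]
  16 → host 1  [load 19/20]
  17 → host 3 (new)  [load 17/20]
  7 → host 4 (new)  [load 7/20]
  10 → host 4  [load 17/20]
  17 → host 5 (new)  [load 17/20]
  15 → host 6 (new)  [load 15/20]
  5 → host 6  [load 20/20]
  18 → host 7 (new)  [load 18/20]
  3 → host 3  [load 20/20]
7 hosts opened.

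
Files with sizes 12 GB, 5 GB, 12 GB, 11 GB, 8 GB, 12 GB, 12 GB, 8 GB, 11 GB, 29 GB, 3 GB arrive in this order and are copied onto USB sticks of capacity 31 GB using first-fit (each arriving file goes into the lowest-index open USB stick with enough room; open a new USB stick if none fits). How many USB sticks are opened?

5

  12 → USB stick 1 (new)  [load 12/31]
  5 → USB stick 1  [load 17/31]
  12 → USB stick 1  [load 29/31]
  11 → USB stick 2 (new)  [load 11/31]
  8 → USB stick 2  [load 19/31]
  12 → USB stick 2  [load 31/31]
  12 → USB stick 3 (new)  [load 12/31]
  8 → USB stick 3  [load 20/31]
  11 → USB stick 3  [load 31/31]
  29 → USB stick 4 (new)  [load 29/31]
  3 → USB stick 5 (new)  [load 3/31]
5 USB sticks opened.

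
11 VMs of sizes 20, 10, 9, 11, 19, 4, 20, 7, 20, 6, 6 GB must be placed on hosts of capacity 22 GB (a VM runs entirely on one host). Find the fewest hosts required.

Total = 20 + 20 + 20 + 19 + 11 + 10 + 9 + 7 + 6 + 6 + 4 = 132 GB.
Lower bound: ⌈132/22⌉ = 6 hosts.
A packing using 7 hosts:
  host 1: 20 = 20
  host 2: 20 = 20
  host 3: 20 = 20
  host 4: 19 = 19
  host 5: 11 + 10 = 21
  host 6: 9 + 7 + 6 = 22
  host 7: 6 + 4 = 10
No arrangement into 6 hosts stays within capacity, so 7 is optimal.

7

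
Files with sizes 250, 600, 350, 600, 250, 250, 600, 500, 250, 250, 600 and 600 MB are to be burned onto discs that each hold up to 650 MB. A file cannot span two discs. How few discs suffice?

Total = 600 + 600 + 600 + 600 + 600 + 500 + 350 + 250 + 250 + 250 + 250 + 250 = 5100 MB.
Lower bound: ⌈5100/650⌉ = 8 discs.
A packing using 9 discs:
  disc 1: 600 = 600
  disc 2: 600 = 600
  disc 3: 600 = 600
  disc 4: 600 = 600
  disc 5: 600 = 600
  disc 6: 500 = 500
  disc 7: 350 + 250 = 600
  disc 8: 250 + 250 = 500
  disc 9: 250 + 250 = 500
No arrangement into 8 discs stays within capacity, so 9 is optimal.

9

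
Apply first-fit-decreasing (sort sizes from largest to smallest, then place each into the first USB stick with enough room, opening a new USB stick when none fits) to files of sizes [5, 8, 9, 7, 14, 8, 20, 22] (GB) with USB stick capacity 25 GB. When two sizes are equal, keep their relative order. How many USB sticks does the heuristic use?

Sorted descending: 22, 20, 14, 9, 8, 8, 7, 5.
  22 → USB stick 1 (new)  [load 22/25]
  20 → USB stick 2 (new)  [load 20/25]
  14 → USB stick 3 (new)  [load 14/25]
  9 → USB stick 3  [load 23/25]
  8 → USB stick 4 (new)  [load 8/25]
  8 → USB stick 4  [load 16/25]
  7 → USB stick 4  [load 23/25]
  5 → USB stick 2  [load 25/25]
4 USB sticks opened.

4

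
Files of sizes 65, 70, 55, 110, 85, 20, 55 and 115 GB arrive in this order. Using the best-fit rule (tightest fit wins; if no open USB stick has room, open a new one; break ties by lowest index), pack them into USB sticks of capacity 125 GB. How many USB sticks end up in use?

5

  65 → USB stick 1 (new)  [load 65/125]
  70 → USB stick 2 (new)  [load 70/125]
  55 → USB stick 2  [load 125/125]
  110 → USB stick 3 (new)  [load 110/125]
  85 → USB stick 4 (new)  [load 85/125]
  20 → USB stick 4  [load 105/125]
  55 → USB stick 1  [load 120/125]
  115 → USB stick 5 (new)  [load 115/125]
5 USB sticks opened.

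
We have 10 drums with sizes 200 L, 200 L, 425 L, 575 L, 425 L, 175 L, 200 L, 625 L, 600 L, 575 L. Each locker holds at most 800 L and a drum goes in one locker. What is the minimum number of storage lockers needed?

Total = 625 + 600 + 575 + 575 + 425 + 425 + 200 + 200 + 200 + 175 = 4000 L.
Lower bound: ⌈4000/800⌉ = 5 storage lockers.
Also, 6 drums each exceed 400 L, and no two of those can share a locker, so at least 6 storage lockers are needed.
A packing using 6 storage lockers:
  locker 1: 625 + 175 = 800
  locker 2: 600 + 200 = 800
  locker 3: 575 + 200 = 775
  locker 4: 575 + 200 = 775
  locker 5: 425 = 425
  locker 6: 425 = 425
This matches the lower bound, so 6 is optimal.

6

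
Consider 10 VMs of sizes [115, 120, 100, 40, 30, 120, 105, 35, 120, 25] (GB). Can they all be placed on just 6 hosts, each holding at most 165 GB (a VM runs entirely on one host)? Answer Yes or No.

Yes

A valid assignment using 6 hosts:
  host 1: 120 + 40 = 160
  host 2: 120 + 35 = 155
  host 3: 120 + 30 = 150
  host 4: 115 + 25 = 140
  host 5: 105 = 105
  host 6: 100 = 100
Every load is within 165 GB, so 6 hosts suffice.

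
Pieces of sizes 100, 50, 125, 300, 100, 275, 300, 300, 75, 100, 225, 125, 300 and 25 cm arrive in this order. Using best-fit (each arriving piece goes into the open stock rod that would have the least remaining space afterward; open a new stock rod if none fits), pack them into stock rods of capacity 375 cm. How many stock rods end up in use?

  100 → stock rod 1 (new)  [load 100/375]
  50 → stock rod 1  [load 150/375]
  125 → stock rod 1  [load 275/375]
  300 → stock rod 2 (new)  [load 300/375]
  100 → stock rod 1  [load 375/375]
  275 → stock rod 3 (new)  [load 275/375]
  300 → stock rod 4 (new)  [load 300/375]
  300 → stock rod 5 (new)  [load 300/375]
  75 → stock rod 2  [load 375/375]
  100 → stock rod 3  [load 375/375]
  225 → stock rod 6 (new)  [load 225/375]
  125 → stock rod 6  [load 350/375]
  300 → stock rod 7 (new)  [load 300/375]
  25 → stock rod 6  [load 375/375]
7 stock rods opened.

7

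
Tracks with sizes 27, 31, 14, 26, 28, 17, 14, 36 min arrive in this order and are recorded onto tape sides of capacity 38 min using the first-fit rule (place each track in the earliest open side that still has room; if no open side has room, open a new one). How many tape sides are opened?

  27 → side 1 (new)  [load 27/38]
  31 → side 2 (new)  [load 31/38]
  14 → side 3 (new)  [load 14/38]
  26 → side 4 (new)  [load 26/38]
  28 → side 5 (new)  [load 28/38]
  17 → side 3  [load 31/38]
  14 → side 6 (new)  [load 14/38]
  36 → side 7 (new)  [load 36/38]
7 tape sides opened.

7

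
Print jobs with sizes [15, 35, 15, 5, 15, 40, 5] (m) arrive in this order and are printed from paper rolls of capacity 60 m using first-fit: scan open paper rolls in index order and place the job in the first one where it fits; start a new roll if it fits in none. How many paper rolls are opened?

3

  15 → roll 1 (new)  [load 15/60]
  35 → roll 1  [load 50/60]
  15 → roll 2 (new)  [load 15/60]
  5 → roll 1  [load 55/60]
  15 → roll 2  [load 30/60]
  40 → roll 3 (new)  [load 40/60]
  5 → roll 1  [load 60/60]
3 paper rolls opened.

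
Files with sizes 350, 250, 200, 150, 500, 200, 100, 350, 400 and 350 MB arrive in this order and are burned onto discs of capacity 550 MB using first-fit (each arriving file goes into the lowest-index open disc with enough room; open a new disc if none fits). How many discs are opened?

6

  350 → disc 1 (new)  [load 350/550]
  250 → disc 2 (new)  [load 250/550]
  200 → disc 1  [load 550/550]
  150 → disc 2  [load 400/550]
  500 → disc 3 (new)  [load 500/550]
  200 → disc 4 (new)  [load 200/550]
  100 → disc 2  [load 500/550]
  350 → disc 4  [load 550/550]
  400 → disc 5 (new)  [load 400/550]
  350 → disc 6 (new)  [load 350/550]
6 discs opened.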